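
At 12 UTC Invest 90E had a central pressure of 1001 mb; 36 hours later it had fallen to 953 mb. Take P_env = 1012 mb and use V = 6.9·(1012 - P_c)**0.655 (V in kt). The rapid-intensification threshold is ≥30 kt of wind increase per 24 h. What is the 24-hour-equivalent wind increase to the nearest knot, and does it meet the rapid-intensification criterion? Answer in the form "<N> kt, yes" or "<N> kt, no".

V₁: ΔP = 11, V ≈ 6.9 × 11^0.655 ≈ 33.19 kt.
V₂: ΔP = 59, V ≈ 6.9 × 59^0.655 ≈ 99.71 kt.
ΔV over 36 h = 66.52 kt → 24 h equivalent = 66.52 × 24/36 ≈ 44.35 kt.
44 kt ≥ 30 kt ⇒ rapid intensification.

44 kt, yes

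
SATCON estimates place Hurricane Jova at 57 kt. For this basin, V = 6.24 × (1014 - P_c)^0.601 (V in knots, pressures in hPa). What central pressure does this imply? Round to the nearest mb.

974 mb

ΔP = (V / 6.24)^(1/0.601) = (57/6.24)^1.664.
57/6.24 = 9.135; 9.135^1.664 ≈ 39.67 mb.
P_c = 1014 − 39.67 = 974.33 ≈ 974 mb.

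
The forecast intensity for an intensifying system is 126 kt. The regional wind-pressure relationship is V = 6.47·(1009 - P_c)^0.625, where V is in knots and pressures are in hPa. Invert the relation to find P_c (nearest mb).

ΔP = (V / 6.47)^(1/0.625) = (126/6.47)^1.600.
126/6.47 = 19.474; 19.474^1.600 ≈ 115.65 mb.
P_c = 1009 − 115.65 = 893.35 ≈ 893 mb.

893 mb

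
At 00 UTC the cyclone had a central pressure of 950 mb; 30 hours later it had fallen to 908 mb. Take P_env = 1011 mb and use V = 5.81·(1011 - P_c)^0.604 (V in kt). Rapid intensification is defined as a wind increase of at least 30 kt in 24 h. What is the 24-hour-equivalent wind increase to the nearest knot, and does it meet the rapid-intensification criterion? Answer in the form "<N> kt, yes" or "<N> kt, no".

21 kt, no

V₁: ΔP = 61, V ≈ 5.81 × 61^0.604 ≈ 69.58 kt.
V₂: ΔP = 103, V ≈ 5.81 × 103^0.604 ≈ 95.48 kt.
ΔV over 30 h = 25.90 kt → 24 h equivalent = 25.90 × 24/30 ≈ 20.72 kt.
21 kt < 30 kt ⇒ not rapid intensification.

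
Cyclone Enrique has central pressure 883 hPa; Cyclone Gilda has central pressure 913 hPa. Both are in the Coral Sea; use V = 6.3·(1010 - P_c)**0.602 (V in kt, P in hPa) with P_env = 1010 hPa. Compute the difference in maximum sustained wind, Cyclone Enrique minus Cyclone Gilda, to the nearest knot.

Cyclone Enrique: ΔP = 127; V ≈ 6.3 × 127^0.602 ≈ 116.37 kt.
Cyclone Gilda: ΔP = 97; V ≈ 6.3 × 97^0.602 ≈ 98.94 kt.
Difference ≈ 116.37 − 98.94 = 17.43 → 17 kt.

17 kt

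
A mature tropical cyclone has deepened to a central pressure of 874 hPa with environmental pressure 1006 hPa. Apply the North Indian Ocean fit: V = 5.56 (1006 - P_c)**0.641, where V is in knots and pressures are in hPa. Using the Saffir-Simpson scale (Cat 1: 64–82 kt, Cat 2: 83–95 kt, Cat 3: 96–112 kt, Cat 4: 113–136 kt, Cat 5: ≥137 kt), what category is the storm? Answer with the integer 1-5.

ΔP = 1006 − 874 = 132 hPa.
V ≈ 5.56 × 132^0.641 = 5.56 × 22.87 ≈ 127 kt.
127 kt falls in the Category 4 band.

4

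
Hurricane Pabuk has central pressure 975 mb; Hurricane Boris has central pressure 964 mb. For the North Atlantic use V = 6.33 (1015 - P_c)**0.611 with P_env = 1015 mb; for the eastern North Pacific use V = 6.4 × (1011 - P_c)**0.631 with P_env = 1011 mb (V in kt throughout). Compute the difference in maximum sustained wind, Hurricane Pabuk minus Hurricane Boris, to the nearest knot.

-12 kt

Hurricane Pabuk: ΔP = 40; V ≈ 6.33 × 40^0.611 ≈ 60.29 kt.
Hurricane Boris: ΔP = 47; V ≈ 6.4 × 47^0.631 ≈ 72.66 kt.
Difference ≈ 60.29 − 72.66 = -12.37 → -12 kt.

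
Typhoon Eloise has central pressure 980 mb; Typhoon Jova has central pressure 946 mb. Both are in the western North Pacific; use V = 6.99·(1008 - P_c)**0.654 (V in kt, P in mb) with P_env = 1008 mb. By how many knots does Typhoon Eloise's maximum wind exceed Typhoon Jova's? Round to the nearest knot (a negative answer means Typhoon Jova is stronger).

-42 kt

Typhoon Eloise: ΔP = 28; V ≈ 6.99 × 28^0.654 ≈ 61.79 kt.
Typhoon Jova: ΔP = 62; V ≈ 6.99 × 62^0.654 ≈ 103.92 kt.
Difference ≈ 61.79 − 103.92 = -42.13 → -42 kt.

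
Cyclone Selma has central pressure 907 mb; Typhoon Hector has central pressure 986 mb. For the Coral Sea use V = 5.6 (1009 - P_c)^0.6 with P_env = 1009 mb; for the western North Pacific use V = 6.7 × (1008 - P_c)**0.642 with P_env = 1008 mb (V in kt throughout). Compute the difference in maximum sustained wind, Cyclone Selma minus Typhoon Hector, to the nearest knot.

41 kt

Cyclone Selma: ΔP = 102; V ≈ 5.6 × 102^0.6 ≈ 89.81 kt.
Typhoon Hector: ΔP = 22; V ≈ 6.7 × 22^0.642 ≈ 48.74 kt.
Difference ≈ 89.81 − 48.74 = 41.07 → 41 kt.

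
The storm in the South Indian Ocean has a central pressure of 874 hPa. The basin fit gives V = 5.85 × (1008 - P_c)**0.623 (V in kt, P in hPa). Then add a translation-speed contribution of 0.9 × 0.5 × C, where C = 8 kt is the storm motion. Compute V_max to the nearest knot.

ΔP = 1008 − 874 = 134 hPa.
134^0.623 ≈ 21.144.
V ≈ 5.85 × 21.144 ≈ 123.7 kt.
Translation term: 0.9 × 0.5 × 8 = 3.6 kt.
Corrected V ≈ 127.3 kt → 127 kt.

127 kt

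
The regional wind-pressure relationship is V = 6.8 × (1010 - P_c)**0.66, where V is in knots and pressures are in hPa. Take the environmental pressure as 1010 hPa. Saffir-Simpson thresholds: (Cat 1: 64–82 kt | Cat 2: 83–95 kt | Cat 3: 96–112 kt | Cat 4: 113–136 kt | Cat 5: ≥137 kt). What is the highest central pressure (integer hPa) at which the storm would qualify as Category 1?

980 hPa

Category 1 begins at V = 64 kt.
Required ΔP = (64/6.8)^(1/0.66) = 9.412^1.515 ≈ 29.87 hPa.
P_c ≤ 1010 − 29.87 = 980.13, so the highest integer P_c is 980 hPa.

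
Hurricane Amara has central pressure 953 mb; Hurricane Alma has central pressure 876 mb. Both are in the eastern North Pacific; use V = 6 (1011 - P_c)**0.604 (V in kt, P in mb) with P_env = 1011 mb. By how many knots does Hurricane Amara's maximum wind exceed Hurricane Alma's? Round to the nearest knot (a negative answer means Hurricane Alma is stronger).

-46 kt

Hurricane Amara: ΔP = 58; V ≈ 6 × 58^0.604 ≈ 69.70 kt.
Hurricane Alma: ΔP = 135; V ≈ 6 × 135^0.604 ≈ 116.11 kt.
Difference ≈ 69.70 − 116.11 = -46.41 → -46 kt.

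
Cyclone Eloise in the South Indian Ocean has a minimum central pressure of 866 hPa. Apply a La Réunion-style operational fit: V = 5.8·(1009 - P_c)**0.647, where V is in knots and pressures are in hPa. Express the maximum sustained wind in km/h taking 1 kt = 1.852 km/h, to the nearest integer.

ΔP = 1009 − 866 = 143 hPa.
V ≈ 5.8 × 143^0.647 = 5.8 × 24.803 ≈ 143.857 kt.
143.857 × 1.852 ≈ 266.42 km/h → 266 km/h.

266 km/h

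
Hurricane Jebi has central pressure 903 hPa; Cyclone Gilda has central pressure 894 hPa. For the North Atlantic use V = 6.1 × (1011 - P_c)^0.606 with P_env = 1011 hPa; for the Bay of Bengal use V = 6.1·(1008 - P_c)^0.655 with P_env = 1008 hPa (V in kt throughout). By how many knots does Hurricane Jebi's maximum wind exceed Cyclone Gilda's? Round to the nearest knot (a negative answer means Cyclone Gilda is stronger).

-32 kt

Hurricane Jebi: ΔP = 108; V ≈ 6.1 × 108^0.606 ≈ 104.13 kt.
Cyclone Gilda: ΔP = 114; V ≈ 6.1 × 114^0.655 ≈ 135.71 kt.
Difference ≈ 104.13 − 135.71 = -31.58 → -32 kt.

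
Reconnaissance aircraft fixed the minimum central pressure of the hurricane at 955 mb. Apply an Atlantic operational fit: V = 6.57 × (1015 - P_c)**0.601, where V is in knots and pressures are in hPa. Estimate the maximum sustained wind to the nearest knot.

ΔP = 1015 − 955 = 60 mb.
60^0.601 ≈ 11.713.
V ≈ 6.57 × 11.713 ≈ 77.0 kt.

77 kt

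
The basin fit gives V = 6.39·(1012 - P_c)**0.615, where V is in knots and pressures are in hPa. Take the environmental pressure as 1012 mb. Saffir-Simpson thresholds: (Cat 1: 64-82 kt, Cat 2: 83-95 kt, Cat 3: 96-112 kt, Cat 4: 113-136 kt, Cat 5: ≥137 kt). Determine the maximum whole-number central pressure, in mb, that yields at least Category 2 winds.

Category 2 begins at V = 83 kt.
Required ΔP = (83/6.39)^(1/0.615) = 12.989^1.626 ≈ 64.67 mb.
P_c ≤ 1012 − 64.67 = 947.33, so the highest integer P_c is 947 mb.

947 mb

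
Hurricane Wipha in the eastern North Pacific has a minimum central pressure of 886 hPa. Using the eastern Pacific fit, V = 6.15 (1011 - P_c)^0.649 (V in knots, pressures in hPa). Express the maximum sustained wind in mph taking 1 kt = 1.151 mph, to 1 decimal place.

ΔP = 1011 − 886 = 125 hPa.
V ≈ 6.15 × 125^0.649 = 6.15 × 22.956 ≈ 141.179 kt.
141.179 × 1.151 ≈ 162.50 mph → 162.5 mph.

162.5 mph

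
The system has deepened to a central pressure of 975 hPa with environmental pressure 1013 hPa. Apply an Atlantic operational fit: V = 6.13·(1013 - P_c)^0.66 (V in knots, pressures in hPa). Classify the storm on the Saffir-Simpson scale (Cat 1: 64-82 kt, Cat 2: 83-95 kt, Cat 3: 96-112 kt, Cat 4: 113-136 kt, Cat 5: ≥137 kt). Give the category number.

1

ΔP = 1013 − 975 = 38 hPa.
V ≈ 6.13 × 38^0.66 = 6.13 × 11.03 ≈ 68 kt.
68 kt falls in the Category 1 band.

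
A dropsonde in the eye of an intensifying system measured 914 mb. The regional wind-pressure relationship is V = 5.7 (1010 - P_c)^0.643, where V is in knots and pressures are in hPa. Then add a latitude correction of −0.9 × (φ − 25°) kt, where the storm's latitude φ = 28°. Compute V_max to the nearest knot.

105 kt

ΔP = 1010 − 914 = 96 mb.
96^0.643 ≈ 18.819.
V ≈ 5.7 × 18.819 ≈ 107.3 kt.
Latitude correction: −0.9 × (28 − 25) = -2.7 kt.
Corrected V ≈ 104.6 kt → 105 kt.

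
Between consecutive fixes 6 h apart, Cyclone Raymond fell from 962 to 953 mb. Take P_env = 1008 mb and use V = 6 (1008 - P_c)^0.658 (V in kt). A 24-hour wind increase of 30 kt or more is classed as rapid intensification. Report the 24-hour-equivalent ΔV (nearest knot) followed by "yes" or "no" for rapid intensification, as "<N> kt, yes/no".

V₁: ΔP = 46, V ≈ 6 × 46^0.658 ≈ 74.52 kt.
V₂: ΔP = 55, V ≈ 6 × 55^0.658 ≈ 83.81 kt.
ΔV over 6 h = 9.29 kt → 24 h equivalent = 9.29 × 24/6 ≈ 37.16 kt.
37 kt ≥ 30 kt ⇒ rapid intensification.

37 kt, yes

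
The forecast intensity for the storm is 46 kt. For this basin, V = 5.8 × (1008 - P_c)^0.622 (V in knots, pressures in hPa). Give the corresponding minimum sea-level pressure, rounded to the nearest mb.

ΔP = (V / 5.8)^(1/0.622) = (46/5.8)^1.608.
46/5.8 = 7.931; 7.931^1.608 ≈ 27.92 mb.
P_c = 1008 − 27.92 = 980.08 ≈ 980 mb.

980 mb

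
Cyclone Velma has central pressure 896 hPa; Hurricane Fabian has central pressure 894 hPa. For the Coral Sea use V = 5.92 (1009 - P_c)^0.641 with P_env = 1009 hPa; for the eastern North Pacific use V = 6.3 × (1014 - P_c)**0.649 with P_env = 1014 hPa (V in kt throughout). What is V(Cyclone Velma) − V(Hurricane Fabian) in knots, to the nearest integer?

Cyclone Velma: ΔP = 113; V ≈ 5.92 × 113^0.641 ≈ 122.56 kt.
Hurricane Fabian: ΔP = 120; V ≈ 6.3 × 120^0.649 ≈ 140.84 kt.
Difference ≈ 122.56 − 140.84 = -18.28 → -18 kt.

-18 kt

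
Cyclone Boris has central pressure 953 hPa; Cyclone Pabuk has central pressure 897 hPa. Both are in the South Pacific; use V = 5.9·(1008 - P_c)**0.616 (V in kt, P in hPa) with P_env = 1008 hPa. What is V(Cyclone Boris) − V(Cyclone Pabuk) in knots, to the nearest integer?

-38 kt

Cyclone Boris: ΔP = 55; V ≈ 5.9 × 55^0.616 ≈ 69.65 kt.
Cyclone Pabuk: ΔP = 111; V ≈ 5.9 × 111^0.616 ≈ 107.34 kt.
Difference ≈ 69.65 − 107.34 = -37.69 → -38 kt.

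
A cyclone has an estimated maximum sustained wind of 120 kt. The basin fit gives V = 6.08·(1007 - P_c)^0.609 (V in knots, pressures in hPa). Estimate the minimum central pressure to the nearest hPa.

873 hPa

ΔP = (V / 6.08)^(1/0.609) = (120/6.08)^1.642.
120/6.08 = 19.737; 19.737^1.642 ≈ 133.93 hPa.
P_c = 1007 − 133.93 = 873.07 ≈ 873 hPa.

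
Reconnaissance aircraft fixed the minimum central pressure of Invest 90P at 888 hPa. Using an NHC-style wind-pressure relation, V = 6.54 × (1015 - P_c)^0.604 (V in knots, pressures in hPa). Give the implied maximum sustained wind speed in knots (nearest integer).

122 kt

ΔP = 1015 − 888 = 127 hPa.
127^0.604 ≈ 18.651.
V ≈ 6.54 × 18.651 ≈ 122.0 kt.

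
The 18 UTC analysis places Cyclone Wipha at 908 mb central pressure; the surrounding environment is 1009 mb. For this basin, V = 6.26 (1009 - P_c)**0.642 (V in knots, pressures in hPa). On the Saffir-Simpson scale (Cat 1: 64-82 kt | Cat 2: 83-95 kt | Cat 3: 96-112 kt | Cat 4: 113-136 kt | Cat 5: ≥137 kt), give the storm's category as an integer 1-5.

4

ΔP = 1009 − 908 = 101 mb.
V ≈ 6.26 × 101^0.642 = 6.26 × 19.35 ≈ 121 kt.
121 kt falls in the Category 4 band.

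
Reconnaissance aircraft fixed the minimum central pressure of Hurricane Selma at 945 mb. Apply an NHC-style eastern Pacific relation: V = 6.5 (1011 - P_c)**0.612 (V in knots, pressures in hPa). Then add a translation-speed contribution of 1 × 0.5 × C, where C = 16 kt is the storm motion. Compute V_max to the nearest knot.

ΔP = 1011 − 945 = 66 mb.
66^0.612 ≈ 12.989.
V ≈ 6.5 × 12.989 ≈ 84.4 kt.
Translation term: 1 × 0.5 × 16 = 8 kt.
Corrected V ≈ 92.4 kt → 92 kt.

92 kt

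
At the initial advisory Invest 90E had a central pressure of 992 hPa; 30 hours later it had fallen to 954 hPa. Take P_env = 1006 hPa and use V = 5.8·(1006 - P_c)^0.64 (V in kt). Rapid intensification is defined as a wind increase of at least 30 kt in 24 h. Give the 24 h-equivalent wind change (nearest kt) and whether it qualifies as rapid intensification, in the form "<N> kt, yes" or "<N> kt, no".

33 kt, yes

V₁: ΔP = 14, V ≈ 5.8 × 14^0.64 ≈ 31.40 kt.
V₂: ΔP = 52, V ≈ 5.8 × 52^0.64 ≈ 72.72 kt.
ΔV over 30 h = 41.32 kt → 24 h equivalent = 41.32 × 24/30 ≈ 33.06 kt.
33 kt ≥ 30 kt ⇒ rapid intensification.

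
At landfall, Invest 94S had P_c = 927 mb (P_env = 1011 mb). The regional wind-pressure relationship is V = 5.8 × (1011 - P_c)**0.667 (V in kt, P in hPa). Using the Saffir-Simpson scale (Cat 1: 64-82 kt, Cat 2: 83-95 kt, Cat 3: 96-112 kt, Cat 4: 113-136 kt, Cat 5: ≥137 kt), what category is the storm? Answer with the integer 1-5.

3

ΔP = 1011 − 927 = 84 mb.
V ≈ 5.8 × 84^0.667 = 5.8 × 19.21 ≈ 111 kt.
111 kt falls in the Category 3 band.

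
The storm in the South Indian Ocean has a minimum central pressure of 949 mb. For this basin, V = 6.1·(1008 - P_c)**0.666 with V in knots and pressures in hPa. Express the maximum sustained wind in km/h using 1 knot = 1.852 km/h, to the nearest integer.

171 km/h

ΔP = 1008 − 949 = 59 mb.
V ≈ 6.1 × 59^0.666 = 6.1 × 15.114 ≈ 92.197 kt.
92.197 × 1.852 ≈ 170.75 km/h → 171 km/h.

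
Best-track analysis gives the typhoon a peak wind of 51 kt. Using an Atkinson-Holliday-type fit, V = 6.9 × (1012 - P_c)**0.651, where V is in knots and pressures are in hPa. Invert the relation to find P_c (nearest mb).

990 mb

ΔP = (V / 6.9)^(1/0.651) = (51/6.9)^1.536.
51/6.9 = 7.391; 7.391^1.536 ≈ 21.60 mb.
P_c = 1012 − 21.60 = 990.40 ≈ 990 mb.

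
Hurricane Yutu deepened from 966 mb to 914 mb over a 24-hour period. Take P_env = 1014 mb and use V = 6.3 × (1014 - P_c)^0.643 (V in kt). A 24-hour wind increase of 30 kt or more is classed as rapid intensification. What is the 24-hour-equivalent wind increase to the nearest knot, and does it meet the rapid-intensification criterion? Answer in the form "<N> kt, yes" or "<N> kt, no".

V₁: ΔP = 48, V ≈ 6.3 × 48^0.643 ≈ 75.92 kt.
V₂: ΔP = 100, V ≈ 6.3 × 100^0.643 ≈ 121.71 kt.
ΔV over 24 h = 45.79 kt → 24 h equivalent = 45.79 × 24/24 ≈ 45.79 kt.
46 kt ≥ 30 kt ⇒ rapid intensification.

46 kt, yes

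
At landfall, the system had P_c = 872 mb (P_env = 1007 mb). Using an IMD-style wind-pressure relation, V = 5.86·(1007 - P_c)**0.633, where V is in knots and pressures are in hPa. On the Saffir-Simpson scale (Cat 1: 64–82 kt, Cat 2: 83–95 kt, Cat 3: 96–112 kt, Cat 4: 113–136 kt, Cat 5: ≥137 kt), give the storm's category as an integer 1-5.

4

ΔP = 1007 − 872 = 135 mb.
V ≈ 5.86 × 135^0.633 = 5.86 × 22.31 ≈ 131 kt.
131 kt falls in the Category 4 band.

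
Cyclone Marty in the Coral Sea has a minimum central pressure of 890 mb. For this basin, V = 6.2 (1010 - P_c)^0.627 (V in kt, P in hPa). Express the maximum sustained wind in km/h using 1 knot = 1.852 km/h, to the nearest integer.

ΔP = 1010 − 890 = 120 mb.
V ≈ 6.2 × 120^0.627 = 6.2 × 20.121 ≈ 124.749 kt.
124.749 × 1.852 ≈ 231.04 km/h → 231 km/h.

231 km/h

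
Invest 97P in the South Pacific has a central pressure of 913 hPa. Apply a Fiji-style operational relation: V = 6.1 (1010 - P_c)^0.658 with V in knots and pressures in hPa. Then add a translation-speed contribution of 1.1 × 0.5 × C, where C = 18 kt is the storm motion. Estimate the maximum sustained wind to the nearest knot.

ΔP = 1010 − 913 = 97 hPa.
97^0.658 ≈ 20.291.
V ≈ 6.1 × 20.291 ≈ 123.8 kt.
Translation term: 1.1 × 0.5 × 18 = 9.9 kt.
Corrected V ≈ 133.7 kt → 134 kt.

134 kt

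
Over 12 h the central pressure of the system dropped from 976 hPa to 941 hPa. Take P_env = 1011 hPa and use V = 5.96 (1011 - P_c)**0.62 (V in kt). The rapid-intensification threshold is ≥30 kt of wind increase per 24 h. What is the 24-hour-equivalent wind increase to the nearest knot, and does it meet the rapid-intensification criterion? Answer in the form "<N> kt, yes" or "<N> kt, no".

58 kt, yes

V₁: ΔP = 35, V ≈ 5.96 × 35^0.62 ≈ 54.02 kt.
V₂: ΔP = 70, V ≈ 5.96 × 70^0.62 ≈ 83.02 kt.
ΔV over 12 h = 29.00 kt → 24 h equivalent = 29.00 × 24/12 ≈ 58.00 kt.
58 kt ≥ 30 kt ⇒ rapid intensification.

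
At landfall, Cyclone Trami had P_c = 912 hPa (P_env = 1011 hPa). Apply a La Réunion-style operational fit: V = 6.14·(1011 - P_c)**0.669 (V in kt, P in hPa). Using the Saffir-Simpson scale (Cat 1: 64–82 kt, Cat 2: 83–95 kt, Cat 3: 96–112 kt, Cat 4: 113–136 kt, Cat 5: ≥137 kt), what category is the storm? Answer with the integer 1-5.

ΔP = 1011 − 912 = 99 hPa.
V ≈ 6.14 × 99^0.669 = 6.14 × 21.63 ≈ 133 kt.
133 kt falls in the Category 4 band.

4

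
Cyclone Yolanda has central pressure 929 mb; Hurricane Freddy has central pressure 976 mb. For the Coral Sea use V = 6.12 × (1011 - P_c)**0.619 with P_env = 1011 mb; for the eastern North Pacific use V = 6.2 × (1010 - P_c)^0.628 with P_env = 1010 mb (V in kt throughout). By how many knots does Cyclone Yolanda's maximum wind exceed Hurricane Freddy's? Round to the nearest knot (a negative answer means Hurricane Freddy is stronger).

Cyclone Yolanda: ΔP = 82; V ≈ 6.12 × 82^0.619 ≈ 93.63 kt.
Hurricane Freddy: ΔP = 34; V ≈ 6.2 × 34^0.628 ≈ 56.78 kt.
Difference ≈ 93.63 − 56.78 = 36.85 → 37 kt.

37 kt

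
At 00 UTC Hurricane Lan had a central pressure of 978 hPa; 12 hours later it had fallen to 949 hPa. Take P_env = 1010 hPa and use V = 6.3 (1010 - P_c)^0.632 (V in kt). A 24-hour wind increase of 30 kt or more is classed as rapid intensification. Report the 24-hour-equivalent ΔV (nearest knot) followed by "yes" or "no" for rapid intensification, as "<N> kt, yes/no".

V₁: ΔP = 32, V ≈ 6.3 × 32^0.632 ≈ 56.31 kt.
V₂: ΔP = 61, V ≈ 6.3 × 61^0.632 ≈ 84.66 kt.
ΔV over 12 h = 28.35 kt → 24 h equivalent = 28.35 × 24/12 ≈ 56.70 kt.
57 kt ≥ 30 kt ⇒ rapid intensification.

57 kt, yes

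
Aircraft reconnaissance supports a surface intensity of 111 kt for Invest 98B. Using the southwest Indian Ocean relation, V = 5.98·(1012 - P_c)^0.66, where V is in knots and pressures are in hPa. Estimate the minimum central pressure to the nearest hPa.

928 hPa

ΔP = (V / 5.98)^(1/0.66) = (111/5.98)^1.515.
111/5.98 = 18.562; 18.562^1.515 ≈ 83.59 hPa.
P_c = 1012 − 83.59 = 928.41 ≈ 928 hPa.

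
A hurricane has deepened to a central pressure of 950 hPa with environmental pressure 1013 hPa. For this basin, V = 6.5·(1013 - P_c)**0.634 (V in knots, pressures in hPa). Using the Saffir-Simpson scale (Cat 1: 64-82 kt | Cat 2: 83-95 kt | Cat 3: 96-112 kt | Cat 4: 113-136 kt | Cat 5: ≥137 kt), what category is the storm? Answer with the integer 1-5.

ΔP = 1013 − 950 = 63 hPa.
V ≈ 6.5 × 63^0.634 = 6.5 × 13.83 ≈ 90 kt.
90 kt falls in the Category 2 band.

2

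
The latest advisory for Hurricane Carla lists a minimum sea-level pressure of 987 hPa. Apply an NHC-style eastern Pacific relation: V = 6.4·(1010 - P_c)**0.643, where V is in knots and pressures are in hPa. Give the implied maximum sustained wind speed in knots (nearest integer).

48 kt

ΔP = 1010 − 987 = 23 hPa.
23^0.643 ≈ 7.509.
V ≈ 6.4 × 7.509 ≈ 48.1 kt.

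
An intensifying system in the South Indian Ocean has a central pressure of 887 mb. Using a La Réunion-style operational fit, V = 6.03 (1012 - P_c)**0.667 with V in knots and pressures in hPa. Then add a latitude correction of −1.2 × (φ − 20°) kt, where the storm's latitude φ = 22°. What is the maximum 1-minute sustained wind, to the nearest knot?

ΔP = 1012 − 887 = 125 mb.
125^0.667 ≈ 25.040.
V ≈ 6.03 × 25.040 ≈ 151.0 kt.
Latitude correction: −1.2 × (22 − 20) = -2.4 kt.
Corrected V ≈ 148.6 kt → 149 kt.

149 kt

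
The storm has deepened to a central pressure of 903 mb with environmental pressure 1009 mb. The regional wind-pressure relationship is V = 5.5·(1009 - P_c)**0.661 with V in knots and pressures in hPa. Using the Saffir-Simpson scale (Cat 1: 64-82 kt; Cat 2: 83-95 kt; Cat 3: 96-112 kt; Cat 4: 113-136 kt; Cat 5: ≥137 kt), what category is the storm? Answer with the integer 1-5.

ΔP = 1009 − 903 = 106 mb.
V ≈ 5.5 × 106^0.661 = 5.5 × 21.81 ≈ 120 kt.
120 kt falls in the Category 4 band.

4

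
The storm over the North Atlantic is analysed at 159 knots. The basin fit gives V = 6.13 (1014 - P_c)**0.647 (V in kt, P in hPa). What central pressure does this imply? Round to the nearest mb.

861 mb

ΔP = (V / 6.13)^(1/0.647) = (159/6.13)^1.546.
159/6.13 = 25.938; 25.938^1.546 ≈ 153.24 mb.
P_c = 1014 − 153.24 = 860.76 ≈ 861 mb.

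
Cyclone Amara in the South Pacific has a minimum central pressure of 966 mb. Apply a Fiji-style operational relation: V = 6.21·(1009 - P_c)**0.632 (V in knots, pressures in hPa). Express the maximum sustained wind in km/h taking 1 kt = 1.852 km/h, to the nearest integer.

ΔP = 1009 − 966 = 43 mb.
V ≈ 6.21 × 43^0.632 = 6.21 × 10.773 ≈ 66.903 kt.
66.903 × 1.852 ≈ 123.90 km/h → 124 km/h.

124 km/h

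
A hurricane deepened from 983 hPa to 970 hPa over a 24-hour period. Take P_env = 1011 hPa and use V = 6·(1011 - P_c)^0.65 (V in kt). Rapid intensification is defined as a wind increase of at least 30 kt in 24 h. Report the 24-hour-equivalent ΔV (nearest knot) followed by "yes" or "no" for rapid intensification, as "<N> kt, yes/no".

V₁: ΔP = 28, V ≈ 6 × 28^0.65 ≈ 52.34 kt.
V₂: ΔP = 41, V ≈ 6 × 41^0.65 ≈ 67.06 kt.
ΔV over 24 h = 14.72 kt → 24 h equivalent = 14.72 × 24/24 ≈ 14.72 kt.
15 kt < 30 kt ⇒ not rapid intensification.

15 kt, no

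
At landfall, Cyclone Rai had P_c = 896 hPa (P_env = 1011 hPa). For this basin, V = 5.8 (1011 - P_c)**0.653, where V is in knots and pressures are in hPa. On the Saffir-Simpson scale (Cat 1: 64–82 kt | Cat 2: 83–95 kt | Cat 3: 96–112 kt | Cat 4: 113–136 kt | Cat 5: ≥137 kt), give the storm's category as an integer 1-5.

4

ΔP = 1011 − 896 = 115 hPa.
V ≈ 5.8 × 115^0.653 = 5.8 × 22.16 ≈ 129 kt.
129 kt falls in the Category 4 band.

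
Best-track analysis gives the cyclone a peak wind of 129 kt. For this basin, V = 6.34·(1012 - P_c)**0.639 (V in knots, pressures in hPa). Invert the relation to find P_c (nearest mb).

900 mb

ΔP = (V / 6.34)^(1/0.639) = (129/6.34)^1.565.
129/6.34 = 20.347; 20.347^1.565 ≈ 111.62 mb.
P_c = 1012 − 111.62 = 900.38 ≈ 900 mb.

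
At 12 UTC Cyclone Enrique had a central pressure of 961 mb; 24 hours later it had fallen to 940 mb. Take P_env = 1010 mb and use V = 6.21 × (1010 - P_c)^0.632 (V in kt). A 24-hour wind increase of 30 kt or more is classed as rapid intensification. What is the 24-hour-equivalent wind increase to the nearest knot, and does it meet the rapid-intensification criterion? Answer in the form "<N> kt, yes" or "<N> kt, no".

V₁: ΔP = 49, V ≈ 6.21 × 49^0.632 ≈ 72.66 kt.
V₂: ΔP = 70, V ≈ 6.21 × 70^0.632 ≈ 91.03 kt.
ΔV over 24 h = 18.37 kt → 24 h equivalent = 18.37 × 24/24 ≈ 18.37 kt.
18 kt < 30 kt ⇒ not rapid intensification.

18 kt, no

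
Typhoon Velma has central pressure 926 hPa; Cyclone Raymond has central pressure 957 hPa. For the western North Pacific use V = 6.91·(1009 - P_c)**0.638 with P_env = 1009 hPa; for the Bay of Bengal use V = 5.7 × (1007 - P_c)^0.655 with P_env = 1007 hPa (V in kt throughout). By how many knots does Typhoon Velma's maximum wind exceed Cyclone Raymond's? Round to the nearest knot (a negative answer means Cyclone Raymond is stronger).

Typhoon Velma: ΔP = 83; V ≈ 6.91 × 83^0.638 ≈ 115.84 kt.
Cyclone Raymond: ΔP = 50; V ≈ 5.7 × 50^0.655 ≈ 73.91 kt.
Difference ≈ 115.84 − 73.91 = 41.93 → 42 kt.

42 kt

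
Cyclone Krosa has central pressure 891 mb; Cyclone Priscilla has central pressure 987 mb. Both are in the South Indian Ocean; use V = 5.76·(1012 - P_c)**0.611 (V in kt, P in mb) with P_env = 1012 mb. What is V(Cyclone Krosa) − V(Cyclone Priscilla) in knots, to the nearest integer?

Cyclone Krosa: ΔP = 121; V ≈ 5.76 × 121^0.611 ≈ 107.90 kt.
Cyclone Priscilla: ΔP = 25; V ≈ 5.76 × 25^0.611 ≈ 41.17 kt.
Difference ≈ 107.90 − 41.17 = 66.73 → 67 kt.

67 kt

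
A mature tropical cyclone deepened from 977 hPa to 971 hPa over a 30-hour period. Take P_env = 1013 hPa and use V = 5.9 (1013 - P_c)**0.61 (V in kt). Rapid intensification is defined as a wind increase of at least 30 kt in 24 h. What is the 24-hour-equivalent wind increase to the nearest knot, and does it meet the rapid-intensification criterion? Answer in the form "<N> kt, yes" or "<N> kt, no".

V₁: ΔP = 36, V ≈ 5.9 × 36^0.61 ≈ 52.50 kt.
V₂: ΔP = 42, V ≈ 5.9 × 42^0.61 ≈ 57.68 kt.
ΔV over 30 h = 5.18 kt → 24 h equivalent = 5.18 × 24/30 ≈ 4.14 kt.
4 kt < 30 kt ⇒ not rapid intensification.

4 kt, no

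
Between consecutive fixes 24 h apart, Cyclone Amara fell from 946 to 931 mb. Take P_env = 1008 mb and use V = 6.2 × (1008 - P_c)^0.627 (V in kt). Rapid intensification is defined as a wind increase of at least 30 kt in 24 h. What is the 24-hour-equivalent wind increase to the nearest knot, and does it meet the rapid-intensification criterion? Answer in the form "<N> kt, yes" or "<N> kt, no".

V₁: ΔP = 62, V ≈ 6.2 × 62^0.627 ≈ 82.46 kt.
V₂: ΔP = 77, V ≈ 6.2 × 77^0.627 ≈ 94.45 kt.
ΔV over 24 h = 11.99 kt → 24 h equivalent = 11.99 × 24/24 ≈ 11.99 kt.
12 kt < 30 kt ⇒ not rapid intensification.

12 kt, no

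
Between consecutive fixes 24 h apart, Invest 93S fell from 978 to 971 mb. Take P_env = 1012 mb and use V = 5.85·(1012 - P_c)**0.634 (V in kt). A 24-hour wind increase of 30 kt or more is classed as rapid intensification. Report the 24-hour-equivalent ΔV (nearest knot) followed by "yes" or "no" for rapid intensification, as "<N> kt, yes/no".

7 kt, no

V₁: ΔP = 34, V ≈ 5.85 × 34^0.634 ≈ 54.72 kt.
V₂: ΔP = 41, V ≈ 5.85 × 41^0.634 ≈ 61.61 kt.
ΔV over 24 h = 6.89 kt → 24 h equivalent = 6.89 × 24/24 ≈ 6.89 kt.
7 kt < 30 kt ⇒ not rapid intensification.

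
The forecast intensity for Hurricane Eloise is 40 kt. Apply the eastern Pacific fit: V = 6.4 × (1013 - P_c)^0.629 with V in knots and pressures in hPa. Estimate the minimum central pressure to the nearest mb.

995 mb

ΔP = (V / 6.4)^(1/0.629) = (40/6.4)^1.590.
40/6.4 = 6.250; 6.250^1.590 ≈ 18.42 mb.
P_c = 1013 − 18.42 = 994.58 ≈ 995 mb.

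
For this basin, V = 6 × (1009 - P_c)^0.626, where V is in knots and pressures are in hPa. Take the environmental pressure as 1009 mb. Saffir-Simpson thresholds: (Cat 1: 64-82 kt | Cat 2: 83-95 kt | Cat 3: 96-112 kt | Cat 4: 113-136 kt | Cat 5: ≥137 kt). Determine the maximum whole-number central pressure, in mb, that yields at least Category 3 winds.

925 mb

Category 3 begins at V = 96 kt.
Required ΔP = (96/6)^(1/0.626) = 16.000^1.597 ≈ 83.85 mb.
P_c ≤ 1009 − 83.85 = 925.15, so the highest integer P_c is 925 mb.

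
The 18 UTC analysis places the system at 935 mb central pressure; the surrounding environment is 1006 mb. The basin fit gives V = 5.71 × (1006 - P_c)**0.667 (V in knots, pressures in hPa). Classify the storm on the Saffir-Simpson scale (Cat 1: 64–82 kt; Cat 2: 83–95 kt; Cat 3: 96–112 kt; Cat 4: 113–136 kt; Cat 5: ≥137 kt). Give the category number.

3

ΔP = 1006 − 935 = 71 mb.
V ≈ 5.71 × 71^0.667 = 5.71 × 17.17 ≈ 98 kt.
98 kt falls in the Category 3 band.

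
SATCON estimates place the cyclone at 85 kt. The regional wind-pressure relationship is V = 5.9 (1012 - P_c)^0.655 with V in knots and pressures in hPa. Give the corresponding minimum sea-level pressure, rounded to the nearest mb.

ΔP = (V / 5.9)^(1/0.655) = (85/5.9)^1.527.
85/5.9 = 14.407; 14.407^1.527 ≈ 58.72 mb.
P_c = 1012 − 58.72 = 953.28 ≈ 953 mb.

953 mb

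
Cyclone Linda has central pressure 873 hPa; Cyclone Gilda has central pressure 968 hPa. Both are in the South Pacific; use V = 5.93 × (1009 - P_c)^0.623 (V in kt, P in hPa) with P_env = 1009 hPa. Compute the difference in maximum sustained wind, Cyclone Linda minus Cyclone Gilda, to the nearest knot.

67 kt

Cyclone Linda: ΔP = 136; V ≈ 5.93 × 136^0.623 ≈ 126.55 kt.
Cyclone Gilda: ΔP = 41; V ≈ 5.93 × 41^0.623 ≈ 59.95 kt.
Difference ≈ 126.55 − 59.95 = 66.60 → 67 kt.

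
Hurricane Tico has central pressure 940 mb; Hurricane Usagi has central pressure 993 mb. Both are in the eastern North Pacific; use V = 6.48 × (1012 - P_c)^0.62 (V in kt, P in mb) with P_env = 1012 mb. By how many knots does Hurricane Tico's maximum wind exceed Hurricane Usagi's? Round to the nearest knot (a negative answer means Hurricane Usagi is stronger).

52 kt

Hurricane Tico: ΔP = 72; V ≈ 6.48 × 72^0.62 ≈ 91.86 kt.
Hurricane Usagi: ΔP = 19; V ≈ 6.48 × 19^0.62 ≈ 40.22 kt.
Difference ≈ 91.86 − 40.22 = 51.64 → 52 kt.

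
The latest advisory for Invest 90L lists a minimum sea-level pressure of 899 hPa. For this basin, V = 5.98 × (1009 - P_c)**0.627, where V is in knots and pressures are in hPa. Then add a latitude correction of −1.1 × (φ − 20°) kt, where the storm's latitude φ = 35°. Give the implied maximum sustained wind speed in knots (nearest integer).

97 kt

ΔP = 1009 − 899 = 110 hPa.
110^0.627 ≈ 19.053.
V ≈ 5.98 × 19.053 ≈ 113.9 kt.
Latitude correction: −1.1 × (35 − 20) = -16.5 kt.
Corrected V ≈ 97.4 kt → 97 kt.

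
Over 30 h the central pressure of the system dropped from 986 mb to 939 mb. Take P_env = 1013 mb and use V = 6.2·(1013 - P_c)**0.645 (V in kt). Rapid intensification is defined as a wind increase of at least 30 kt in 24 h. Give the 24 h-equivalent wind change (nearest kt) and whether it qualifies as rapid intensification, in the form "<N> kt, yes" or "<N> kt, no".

V₁: ΔP = 27, V ≈ 6.2 × 27^0.645 ≈ 51.95 kt.
V₂: ΔP = 74, V ≈ 6.2 × 74^0.645 ≈ 99.55 kt.
ΔV over 30 h = 47.60 kt → 24 h equivalent = 47.60 × 24/30 ≈ 38.08 kt.
38 kt ≥ 30 kt ⇒ rapid intensification.

38 kt, yes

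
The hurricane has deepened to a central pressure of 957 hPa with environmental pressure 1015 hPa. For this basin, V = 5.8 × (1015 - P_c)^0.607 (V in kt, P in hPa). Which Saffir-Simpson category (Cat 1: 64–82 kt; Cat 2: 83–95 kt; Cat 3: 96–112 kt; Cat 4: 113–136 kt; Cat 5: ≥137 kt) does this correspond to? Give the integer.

1

ΔP = 1015 − 957 = 58 hPa.
V ≈ 5.8 × 58^0.607 = 5.8 × 11.76 ≈ 68 kt.
68 kt falls in the Category 1 band.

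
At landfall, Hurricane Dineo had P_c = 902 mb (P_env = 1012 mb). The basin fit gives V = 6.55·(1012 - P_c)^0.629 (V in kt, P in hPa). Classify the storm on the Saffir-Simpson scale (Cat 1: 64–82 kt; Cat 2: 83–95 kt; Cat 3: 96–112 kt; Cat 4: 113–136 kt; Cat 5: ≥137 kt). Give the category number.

ΔP = 1012 − 902 = 110 mb.
V ≈ 6.55 × 110^0.629 = 6.55 × 19.23 ≈ 126 kt.
126 kt falls in the Category 4 band.

4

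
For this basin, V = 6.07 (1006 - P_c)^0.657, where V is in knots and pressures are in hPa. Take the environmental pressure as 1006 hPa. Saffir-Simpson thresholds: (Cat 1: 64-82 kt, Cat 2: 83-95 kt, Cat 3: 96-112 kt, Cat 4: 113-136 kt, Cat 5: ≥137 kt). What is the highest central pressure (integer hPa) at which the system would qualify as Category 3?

939 hPa

Category 3 begins at V = 96 kt.
Required ΔP = (96/6.07)^(1/0.657) = 15.815^1.522 ≈ 66.85 hPa.
P_c ≤ 1006 − 66.85 = 939.15, so the highest integer P_c is 939 hPa.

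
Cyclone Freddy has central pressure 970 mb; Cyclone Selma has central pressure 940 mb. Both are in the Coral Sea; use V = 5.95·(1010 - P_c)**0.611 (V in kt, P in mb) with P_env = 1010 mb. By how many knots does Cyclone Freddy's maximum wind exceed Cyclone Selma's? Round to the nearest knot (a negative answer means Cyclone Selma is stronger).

-23 kt

Cyclone Freddy: ΔP = 40; V ≈ 5.95 × 40^0.611 ≈ 56.67 kt.
Cyclone Selma: ΔP = 70; V ≈ 5.95 × 70^0.611 ≈ 79.78 kt.
Difference ≈ 56.67 − 79.78 = -23.11 → -23 kt.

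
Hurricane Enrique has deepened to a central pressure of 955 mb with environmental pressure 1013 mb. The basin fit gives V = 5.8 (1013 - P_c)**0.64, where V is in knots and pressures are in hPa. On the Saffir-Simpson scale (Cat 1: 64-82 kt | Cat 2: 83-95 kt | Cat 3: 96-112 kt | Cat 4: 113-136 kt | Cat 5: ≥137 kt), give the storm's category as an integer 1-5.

1

ΔP = 1013 − 955 = 58 mb.
V ≈ 5.8 × 58^0.64 = 5.8 × 13.45 ≈ 78 kt.
78 kt falls in the Category 1 band.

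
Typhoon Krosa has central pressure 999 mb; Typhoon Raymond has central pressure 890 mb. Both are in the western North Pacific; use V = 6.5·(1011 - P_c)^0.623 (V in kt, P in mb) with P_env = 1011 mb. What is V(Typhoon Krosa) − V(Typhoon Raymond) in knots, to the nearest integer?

-98 kt

Typhoon Krosa: ΔP = 12; V ≈ 6.5 × 12^0.623 ≈ 30.57 kt.
Typhoon Raymond: ΔP = 121; V ≈ 6.5 × 121^0.623 ≈ 128.97 kt.
Difference ≈ 30.57 − 128.97 = -98.40 → -98 kt.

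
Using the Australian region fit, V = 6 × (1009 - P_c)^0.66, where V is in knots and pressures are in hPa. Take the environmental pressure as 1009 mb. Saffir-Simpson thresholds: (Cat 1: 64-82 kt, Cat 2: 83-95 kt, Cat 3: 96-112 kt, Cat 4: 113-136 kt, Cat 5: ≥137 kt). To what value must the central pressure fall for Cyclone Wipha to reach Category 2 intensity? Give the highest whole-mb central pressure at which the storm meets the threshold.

955 mb

Category 2 begins at V = 83 kt.
Required ΔP = (83/6)^(1/0.66) = 13.833^1.515 ≈ 53.54 mb.
P_c ≤ 1009 − 53.54 = 955.46, so the highest integer P_c is 955 mb.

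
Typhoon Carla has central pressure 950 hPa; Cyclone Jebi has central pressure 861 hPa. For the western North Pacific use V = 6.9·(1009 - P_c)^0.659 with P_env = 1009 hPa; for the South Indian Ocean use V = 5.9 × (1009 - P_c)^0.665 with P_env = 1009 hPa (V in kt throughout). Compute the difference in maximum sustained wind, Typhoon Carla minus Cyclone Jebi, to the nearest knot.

Typhoon Carla: ΔP = 59; V ≈ 6.9 × 59^0.659 ≈ 101.35 kt.
Cyclone Jebi: ΔP = 148; V ≈ 5.9 × 148^0.665 ≈ 163.71 kt.
Difference ≈ 101.35 − 163.71 = -62.36 → -62 kt.

-62 kt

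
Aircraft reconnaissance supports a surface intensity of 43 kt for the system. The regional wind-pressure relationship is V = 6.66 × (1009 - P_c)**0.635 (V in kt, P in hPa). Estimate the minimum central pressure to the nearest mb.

ΔP = (V / 6.66)^(1/0.635) = (43/6.66)^1.575.
43/6.66 = 6.456; 6.456^1.575 ≈ 18.86 mb.
P_c = 1009 − 18.86 = 990.14 ≈ 990 mb.

990 mb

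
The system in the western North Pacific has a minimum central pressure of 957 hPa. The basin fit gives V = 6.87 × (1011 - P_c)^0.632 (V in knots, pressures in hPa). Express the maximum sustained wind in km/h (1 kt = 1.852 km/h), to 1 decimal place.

ΔP = 1011 − 957 = 54 hPa.
V ≈ 6.87 × 54^0.632 = 6.87 × 12.442 ≈ 85.473 kt.
85.473 × 1.852 ≈ 158.30 km/h → 158.3 km/h.

158.3 km/h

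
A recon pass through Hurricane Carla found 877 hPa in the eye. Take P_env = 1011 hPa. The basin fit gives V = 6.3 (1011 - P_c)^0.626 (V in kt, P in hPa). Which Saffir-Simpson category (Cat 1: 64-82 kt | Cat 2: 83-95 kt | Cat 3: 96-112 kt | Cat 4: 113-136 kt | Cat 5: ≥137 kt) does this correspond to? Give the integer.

ΔP = 1011 − 877 = 134 hPa.
V ≈ 6.3 × 134^0.626 = 6.3 × 21.46 ≈ 135 kt.
135 kt falls in the Category 4 band.

4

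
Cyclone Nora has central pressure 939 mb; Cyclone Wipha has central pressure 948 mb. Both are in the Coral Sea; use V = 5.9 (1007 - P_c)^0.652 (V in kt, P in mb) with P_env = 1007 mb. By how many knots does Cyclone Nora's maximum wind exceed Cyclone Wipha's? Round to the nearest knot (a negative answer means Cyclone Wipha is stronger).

8 kt

Cyclone Nora: ΔP = 68; V ≈ 5.9 × 68^0.652 ≈ 92.39 kt.
Cyclone Wipha: ΔP = 59; V ≈ 5.9 × 59^0.652 ≈ 84.23 kt.
Difference ≈ 92.39 − 84.23 = 8.16 → 8 kt.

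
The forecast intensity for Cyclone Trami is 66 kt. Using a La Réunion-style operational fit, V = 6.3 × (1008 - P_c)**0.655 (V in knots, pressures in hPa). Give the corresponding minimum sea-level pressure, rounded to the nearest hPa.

972 hPa

ΔP = (V / 6.3)^(1/0.655) = (66/6.3)^1.527.
66/6.3 = 10.476; 10.476^1.527 ≈ 36.10 hPa.
P_c = 1008 − 36.10 = 971.90 ≈ 972 hPa.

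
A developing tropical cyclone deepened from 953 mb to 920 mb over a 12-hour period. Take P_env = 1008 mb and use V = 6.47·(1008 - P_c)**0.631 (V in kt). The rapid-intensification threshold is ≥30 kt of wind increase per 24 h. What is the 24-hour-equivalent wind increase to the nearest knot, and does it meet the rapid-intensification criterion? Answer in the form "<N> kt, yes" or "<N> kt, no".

56 kt, yes

V₁: ΔP = 55, V ≈ 6.47 × 55^0.631 ≈ 81.11 kt.
V₂: ΔP = 88, V ≈ 6.47 × 88^0.631 ≈ 109.11 kt.
ΔV over 12 h = 28.00 kt → 24 h equivalent = 28.00 × 24/12 ≈ 56.00 kt.
56 kt ≥ 30 kt ⇒ rapid intensification.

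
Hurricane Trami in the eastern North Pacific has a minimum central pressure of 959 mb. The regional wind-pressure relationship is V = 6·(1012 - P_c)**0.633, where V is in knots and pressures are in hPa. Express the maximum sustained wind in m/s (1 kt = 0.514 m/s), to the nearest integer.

ΔP = 1012 − 959 = 53 mb.
V ≈ 6 × 53^0.633 = 6 × 12.344 ≈ 74.066 kt.
74.066 × 0.514 ≈ 38.07 m/s → 38 m/s.

38 m/s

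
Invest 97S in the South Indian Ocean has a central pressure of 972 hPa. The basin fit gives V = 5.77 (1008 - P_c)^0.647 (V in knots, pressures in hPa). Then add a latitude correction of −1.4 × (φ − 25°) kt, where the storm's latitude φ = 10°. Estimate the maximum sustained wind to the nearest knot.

80 kt

ΔP = 1008 − 972 = 36 hPa.
36^0.647 ≈ 10.161.
V ≈ 5.77 × 10.161 ≈ 58.6 kt.
Latitude correction: −1.4 × (10 − 25) = 21 kt.
Corrected V ≈ 79.6 kt → 80 kt.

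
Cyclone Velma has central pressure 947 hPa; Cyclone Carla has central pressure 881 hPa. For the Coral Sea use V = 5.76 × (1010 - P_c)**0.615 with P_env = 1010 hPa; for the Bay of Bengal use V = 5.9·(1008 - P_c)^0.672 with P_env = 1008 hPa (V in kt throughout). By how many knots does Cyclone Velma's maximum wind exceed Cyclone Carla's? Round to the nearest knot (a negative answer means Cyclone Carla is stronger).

Cyclone Velma: ΔP = 63; V ≈ 5.76 × 63^0.615 ≈ 73.62 kt.
Cyclone Carla: ΔP = 127; V ≈ 5.9 × 127^0.672 ≈ 152.97 kt.
Difference ≈ 73.62 − 152.97 = -79.35 → -79 kt.

-79 kt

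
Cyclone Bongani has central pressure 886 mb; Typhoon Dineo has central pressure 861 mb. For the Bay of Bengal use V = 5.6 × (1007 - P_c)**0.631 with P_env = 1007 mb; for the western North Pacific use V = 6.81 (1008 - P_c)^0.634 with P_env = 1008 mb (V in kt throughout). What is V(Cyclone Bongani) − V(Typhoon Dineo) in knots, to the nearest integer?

Cyclone Bongani: ΔP = 121; V ≈ 5.6 × 121^0.631 ≈ 115.46 kt.
Typhoon Dineo: ΔP = 147; V ≈ 6.81 × 147^0.634 ≈ 161.15 kt.
Difference ≈ 115.46 − 161.15 = -45.69 → -46 kt.

-46 kt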